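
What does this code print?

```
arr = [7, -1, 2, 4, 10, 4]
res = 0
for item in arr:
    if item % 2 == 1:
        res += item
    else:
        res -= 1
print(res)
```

item=7: odd, res = 0+7 = 7
item=-1: odd, res = 7+(-1) = 6
item=2: not odd, res = 6-1 = 5
item=4: not odd, res = 5-1 = 4
item=10: not odd, res = 4-1 = 3
item=4: not odd, res = 3-1 = 2

2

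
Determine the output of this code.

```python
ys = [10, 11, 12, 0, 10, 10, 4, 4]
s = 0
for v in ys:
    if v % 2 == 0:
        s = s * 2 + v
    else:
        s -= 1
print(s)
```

1092

v=10: even, s = 0*2+10 = 10
v=11: not even, s = 10-1 = 9
v=12: even, s = 9*2+12 = 30
v=0: even, s = 30*2+0 = 60
v=10: even, s = 60*2+10 = 130
v=10: even, s = 130*2+10 = 270
v=4: even, s = 270*2+4 = 544
v=4: even, s = 544*2+4 = 1092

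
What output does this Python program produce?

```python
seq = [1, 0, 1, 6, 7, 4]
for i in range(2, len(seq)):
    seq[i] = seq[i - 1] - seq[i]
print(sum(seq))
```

-39

i=2: seq[2] = 0-1 = -1 → [1, 0, -1, 6, 7, 4]
i=3: seq[3] = (-1)-6 = -7 → [1, 0, -1, -7, 7, 4]
i=4: seq[4] = (-7)-7 = -14 → [1, 0, -1, -7, -14, 4]
i=5: seq[5] = (-14)-4 = -18 → [1, 0, -1, -7, -14, -18]
sum = -39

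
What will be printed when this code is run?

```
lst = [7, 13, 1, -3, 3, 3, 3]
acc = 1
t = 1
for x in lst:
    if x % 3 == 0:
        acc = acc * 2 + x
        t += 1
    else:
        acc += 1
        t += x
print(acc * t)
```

x=7: not %3==0, acc = 1+1 = 2; t=8
x=13: not %3==0, acc = 2+1 = 3; t=21
x=1: not %3==0, acc = 3+1 = 4; t=22
x=-3: %3==0, acc = 4*2+(-3) = 5; t=23
x=3: %3==0, acc = 5*2+3 = 13; t=24
x=3: %3==0, acc = 13*2+3 = 29; t=25
x=3: %3==0, acc = 29*2+3 = 61; t=26
acc*t = 61*26 = 1586

1586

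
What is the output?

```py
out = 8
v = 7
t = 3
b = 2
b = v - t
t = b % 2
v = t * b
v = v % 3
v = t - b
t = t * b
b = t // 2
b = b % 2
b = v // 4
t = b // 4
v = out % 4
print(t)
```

b = 7-3 = 4
t = 4%2 = 0
v = 0*4 = 0
v = 0%3 = 0
v = 0-4 = -4
t = 0*4 = 0
b = 0//2 = 0
b = 0%2 = 0
b = (-4)//4 = -1
t = (-1)//4 = -1
v = 8%4 = 0

-1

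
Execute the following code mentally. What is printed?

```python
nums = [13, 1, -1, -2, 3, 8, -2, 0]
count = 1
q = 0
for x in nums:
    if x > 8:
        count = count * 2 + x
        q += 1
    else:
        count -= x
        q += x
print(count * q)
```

64

x=13: >8, count = 1*2+13 = 15; q=1
x=1: not >8, count = 15-1 = 14; q=2
x=-1: not >8, count = 14-(-1) = 15; q=1
x=-2: not >8, count = 15-(-2) = 17; q=-1
x=3: not >8, count = 17-3 = 14; q=2
x=8: not >8, count = 14-8 = 6; q=10
x=-2: not >8, count = 6-(-2) = 8; q=8
x=0: not >8, count = 8-0 = 8; q=8
count*q = 8*8 = 64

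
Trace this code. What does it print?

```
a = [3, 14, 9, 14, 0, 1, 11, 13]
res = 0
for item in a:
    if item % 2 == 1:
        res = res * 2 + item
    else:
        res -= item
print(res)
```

item=3: odd, res = 0*2+3 = 3
item=14: not odd, res = 3-14 = -11
item=9: odd, res = (-11)*2+9 = -13
item=14: not odd, res = (-13)-14 = -27
item=0: not odd, res = (-27)-0 = -27
item=1: odd, res = (-27)*2+1 = -53
item=11: odd, res = (-53)*2+11 = -95
item=13: odd, res = (-95)*2+13 = -177

-177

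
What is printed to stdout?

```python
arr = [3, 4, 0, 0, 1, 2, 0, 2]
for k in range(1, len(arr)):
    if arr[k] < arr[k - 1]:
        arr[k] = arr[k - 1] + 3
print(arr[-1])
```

k=1: 4>=3, unchanged → [3, 4, 0, 0, 1, 2, 0, 2]
k=2: 0<4, arr[2] = 4+3 = 7 → [3, 4, 7, 0, 1, 2, 0, 2]
k=3: 0<7, arr[3] = 7+3 = 10 → [3, 4, 7, 10, 1, 2, 0, 2]
k=4: 1<10, arr[4] = 10+3 = 13 → [3, 4, 7, 10, 13, 2, 0, 2]
k=5: 2<13, arr[5] = 13+3 = 16 → [3, 4, 7, 10, 13, 16, 0, 2]
k=6: 0<16, arr[6] = 16+3 = 19 → [3, 4, 7, 10, 13, 16, 19, 2]
k=7: 2<19, arr[7] = 19+3 = 22 → [3, 4, 7, 10, 13, 16, 19, 22]

22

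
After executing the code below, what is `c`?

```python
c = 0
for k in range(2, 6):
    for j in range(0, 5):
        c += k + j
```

110

k=2,j=0: c = 0+2 = 2
k=2,j=1: c = 2+3 = 5
k=2,j=2: c = 5+4 = 9
k=2,j=3: c = 9+5 = 14
k=2,j=4: c = 14+6 = 20
k=3,j=0: c = 20+3 = 23
k=3,j=1: c = 23+4 = 27
k=3,j=2: c = 27+5 = 32
k=3,j=3: c = 32+6 = 38
k=3,j=4: c = 38+7 = 45
k=4,j=0: c = 45+4 = 49
k=4,j=1: c = 49+5 = 54
k=4,j=2: c = 54+6 = 60
k=4,j=3: c = 60+7 = 67
k=4,j=4: c = 67+8 = 75
k=5,j=0: c = 75+5 = 80
k=5,j=1: c = 80+6 = 86
k=5,j=2: c = 86+7 = 93
k=5,j=3: c = 93+8 = 101
k=5,j=4: c = 101+9 = 110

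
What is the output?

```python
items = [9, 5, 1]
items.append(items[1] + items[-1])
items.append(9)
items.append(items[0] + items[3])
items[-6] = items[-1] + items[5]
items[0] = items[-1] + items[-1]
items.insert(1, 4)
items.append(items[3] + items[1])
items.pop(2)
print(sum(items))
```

append items[1]+items[-1] = 5+1 = 6 → [9, 5, 1, 6]
append 9 → [9, 5, 1, 6, 9]
append items[0]+items[3] = 9+6 = 15 → [9, 5, 1, 6, 9, 15]
items[-6] = items[-1]+items[5] = 15+15 = 30 → [30, 5, 1, 6, 9, 15]
items[0] = items[-1]+items[-1] = 15+15 = 30 → [30, 5, 1, 6, 9, 15]
insert 4 at 1 → [30, 4, 5, 1, 6, 9, 15]
append items[3]+items[1] = 1+4 = 5 → [30, 4, 5, 1, 6, 9, 15, 5]
pop(2) removes 5 → [30, 4, 1, 6, 9, 15, 5]
sum = 70

70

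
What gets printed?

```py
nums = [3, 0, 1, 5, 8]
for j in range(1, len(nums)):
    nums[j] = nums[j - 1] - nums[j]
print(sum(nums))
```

j=1: nums[1] = 3-0 = 3 → [3, 3, 1, 5, 8]
j=2: nums[2] = 3-1 = 2 → [3, 3, 2, 5, 8]
j=3: nums[3] = 2-5 = -3 → [3, 3, 2, -3, 8]
j=4: nums[4] = (-3)-8 = -11 → [3, 3, 2, -3, -11]
sum = -6

-6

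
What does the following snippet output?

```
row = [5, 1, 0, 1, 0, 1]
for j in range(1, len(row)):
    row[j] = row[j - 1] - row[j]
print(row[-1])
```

2

j=1: row[1] = 5-1 = 4 → [5, 4, 0, 1, 0, 1]
j=2: row[2] = 4-0 = 4 → [5, 4, 4, 1, 0, 1]
j=3: row[3] = 4-1 = 3 → [5, 4, 4, 3, 0, 1]
j=4: row[4] = 3-0 = 3 → [5, 4, 4, 3, 3, 1]
j=5: row[5] = 3-1 = 2 → [5, 4, 4, 3, 3, 2]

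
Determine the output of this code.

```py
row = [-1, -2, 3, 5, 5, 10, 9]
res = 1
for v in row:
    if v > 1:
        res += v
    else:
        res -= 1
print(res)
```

31

v=-1: not >1, res = 1-1 = 0
v=-2: not >1, res = 0-1 = -1
v=3: >1, res = (-1)+3 = 2
v=5: >1, res = 2+5 = 7
v=5: >1, res = 7+5 = 12
v=10: >1, res = 12+10 = 22
v=9: >1, res = 22+9 = 31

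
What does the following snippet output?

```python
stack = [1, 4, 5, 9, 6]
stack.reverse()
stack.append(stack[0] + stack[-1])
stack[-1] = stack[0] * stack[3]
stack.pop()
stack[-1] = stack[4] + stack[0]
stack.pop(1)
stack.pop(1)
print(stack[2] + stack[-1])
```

14

reverse → [6, 9, 5, 4, 1]
append stack[0]+stack[-1] = 6+1 = 7 → [6, 9, 5, 4, 1, 7]
stack[-1] = stack[0]*stack[3] = 6*4 = 24 → [6, 9, 5, 4, 1, 24]
pop() removes 24 → [6, 9, 5, 4, 1]
stack[-1] = stack[4]+stack[0] = 1+6 = 7 → [6, 9, 5, 4, 7]
pop(1) removes 9 → [6, 5, 4, 7]
pop(1) removes 5 → [6, 4, 7]
stack[2]+stack[-1] = 7+7 = 14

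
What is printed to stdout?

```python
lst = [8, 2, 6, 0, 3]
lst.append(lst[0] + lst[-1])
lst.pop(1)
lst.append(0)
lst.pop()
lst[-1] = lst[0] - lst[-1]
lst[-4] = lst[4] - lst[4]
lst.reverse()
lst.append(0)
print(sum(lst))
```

8

append lst[0]+lst[-1] = 8+3 = 11 → [8, 2, 6, 0, 3, 11]
pop(1) removes 2 → [8, 6, 0, 3, 11]
append 0 → [8, 6, 0, 3, 11, 0]
pop() removes 0 → [8, 6, 0, 3, 11]
lst[-1] = lst[0]-lst[-1] = 8-11 = -3 → [8, 6, 0, 3, -3]
lst[-4] = lst[4]-lst[4] = (-3)-(-3) = 0 → [8, 0, 0, 3, -3]
reverse → [-3, 3, 0, 0, 8]
append 0 → [-3, 3, 0, 0, 8, 0]
sum = 8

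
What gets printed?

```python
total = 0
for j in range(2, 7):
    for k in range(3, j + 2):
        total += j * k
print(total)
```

315

j=2,k=3: total = 0+6 = 6
j=3,k=3: total = 6+9 = 15
j=3,k=4: total = 15+12 = 27
j=4,k=3: total = 27+12 = 39
j=4,k=4: total = 39+16 = 55
j=4,k=5: total = 55+20 = 75
j=5,k=3: total = 75+15 = 90
j=5,k=4: total = 90+20 = 110
j=5,k=5: total = 110+25 = 135
j=5,k=6: total = 135+30 = 165
j=6,k=3: total = 165+18 = 183
j=6,k=4: total = 183+24 = 207
j=6,k=5: total = 207+30 = 237
j=6,k=6: total = 237+36 = 273
j=6,k=7: total = 273+42 = 315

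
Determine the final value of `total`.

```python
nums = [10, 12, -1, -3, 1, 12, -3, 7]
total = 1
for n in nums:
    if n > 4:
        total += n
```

42

n=10: >4, total = 1+10 = 11
n=12: >4, total = 11+12 = 23
n=-1: not >4
n=-3: not >4
n=1: not >4
n=12: >4, total = 23+12 = 35
n=-3: not >4
n=7: >4, total = 35+7 = 42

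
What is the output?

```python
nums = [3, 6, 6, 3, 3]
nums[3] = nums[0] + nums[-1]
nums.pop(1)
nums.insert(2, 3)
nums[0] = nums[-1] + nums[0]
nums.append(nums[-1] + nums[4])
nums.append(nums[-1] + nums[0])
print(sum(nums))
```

nums[3] = nums[0]+nums[-1] = 3+3 = 6 → [3, 6, 6, 6, 3]
pop(1) removes 6 → [3, 6, 6, 3]
insert 3 at 2 → [3, 6, 3, 6, 3]
nums[0] = nums[-1]+nums[0] = 3+3 = 6 → [6, 6, 3, 6, 3]
append nums[-1]+nums[4] = 3+3 = 6 → [6, 6, 3, 6, 3, 6]
append nums[-1]+nums[0] = 6+6 = 12 → [6, 6, 3, 6, 3, 6, 12]
sum = 42

42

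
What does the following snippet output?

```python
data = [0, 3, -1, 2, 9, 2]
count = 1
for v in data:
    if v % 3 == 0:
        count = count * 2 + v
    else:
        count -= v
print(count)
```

v=0: %3==0, count = 1*2+0 = 2
v=3: %3==0, count = 2*2+3 = 7
v=-1: not %3==0, count = 7-(-1) = 8
v=2: not %3==0, count = 8-2 = 6
v=9: %3==0, count = 6*2+9 = 21
v=2: not %3==0, count = 21-2 = 19

19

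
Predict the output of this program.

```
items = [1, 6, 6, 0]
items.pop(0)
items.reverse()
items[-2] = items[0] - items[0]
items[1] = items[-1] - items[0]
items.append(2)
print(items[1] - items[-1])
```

4

pop(0) removes 1 → [6, 6, 0]
reverse → [0, 6, 6]
items[-2] = items[0]-items[0] = 0-0 = 0 → [0, 0, 6]
items[1] = items[-1]-items[0] = 6-0 = 6 → [0, 6, 6]
append 2 → [0, 6, 6, 2]
items[1]-items[-1] = 6-2 = 4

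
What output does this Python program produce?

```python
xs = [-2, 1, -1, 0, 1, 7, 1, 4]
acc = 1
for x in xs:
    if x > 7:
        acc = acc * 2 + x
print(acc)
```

1

x=-2: not >7
x=1: not >7
x=-1: not >7
x=0: not >7
x=1: not >7
x=7: not >7
x=1: not >7
x=4: not >7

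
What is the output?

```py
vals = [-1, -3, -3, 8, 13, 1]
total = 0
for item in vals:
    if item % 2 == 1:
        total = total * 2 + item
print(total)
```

item=-1: odd, total = 0*2+(-1) = -1
item=-3: odd, total = (-1)*2+(-3) = -5
item=-3: odd, total = (-5)*2+(-3) = -13
item=8: not odd
item=13: odd, total = (-13)*2+13 = -13
item=1: odd, total = (-13)*2+1 = -25

-25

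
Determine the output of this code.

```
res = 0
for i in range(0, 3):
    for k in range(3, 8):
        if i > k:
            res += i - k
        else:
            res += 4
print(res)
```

60

i=0,k=3: not 0>3, res = 0+4 = 4
i=0,k=4: not 0>4, res = 4+4 = 8
i=0,k=5: not 0>5, res = 8+4 = 12
i=0,k=6: not 0>6, res = 12+4 = 16
i=0,k=7: not 0>7, res = 16+4 = 20
i=1,k=3: not 1>3, res = 20+4 = 24
i=1,k=4: not 1>4, res = 24+4 = 28
i=1,k=5: not 1>5, res = 28+4 = 32
i=1,k=6: not 1>6, res = 32+4 = 36
i=1,k=7: not 1>7, res = 36+4 = 40
i=2,k=3: not 2>3, res = 40+4 = 44
i=2,k=4: not 2>4, res = 44+4 = 48
i=2,k=5: not 2>5, res = 48+4 = 52
i=2,k=6: not 2>6, res = 52+4 = 56
i=2,k=7: not 2>7, res = 56+4 = 60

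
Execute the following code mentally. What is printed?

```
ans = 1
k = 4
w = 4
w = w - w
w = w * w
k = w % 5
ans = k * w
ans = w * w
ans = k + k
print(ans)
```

0

w = 4-4 = 0
w = 0*0 = 0
k = 0%5 = 0
ans = 0*0 = 0
ans = 0*0 = 0
ans = 0+0 = 0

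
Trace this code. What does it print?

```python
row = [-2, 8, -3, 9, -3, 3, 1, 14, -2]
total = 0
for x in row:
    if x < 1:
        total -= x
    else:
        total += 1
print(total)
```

x=-2: <1, total = 0-(-2) = 2
x=8: not <1, total = 2+1 = 3
x=-3: <1, total = 3-(-3) = 6
x=9: not <1, total = 6+1 = 7
x=-3: <1, total = 7-(-3) = 10
x=3: not <1, total = 10+1 = 11
x=1: not <1, total = 11+1 = 12
x=14: not <1, total = 12+1 = 13
x=-2: <1, total = 13-(-2) = 15

15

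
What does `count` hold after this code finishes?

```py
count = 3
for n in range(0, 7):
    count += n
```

n=0: count = 3+0 = 3
n=1: count = 3+1 = 4
n=2: count = 4+2 = 6
n=3: count = 6+3 = 9
n=4: count = 9+4 = 13
n=5: count = 13+5 = 18
n=6: count = 18+6 = 24

24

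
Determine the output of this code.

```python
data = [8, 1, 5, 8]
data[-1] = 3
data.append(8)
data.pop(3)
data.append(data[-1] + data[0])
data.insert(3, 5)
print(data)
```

data[-1] = 3 → [8, 1, 5, 3]
append 8 → [8, 1, 5, 3, 8]
pop(3) removes 3 → [8, 1, 5, 8]
append data[-1]+data[0] = 8+8 = 16 → [8, 1, 5, 8, 16]
insert 5 at 3 → [8, 1, 5, 5, 8, 16]

[8, 1, 5, 5, 8, 16]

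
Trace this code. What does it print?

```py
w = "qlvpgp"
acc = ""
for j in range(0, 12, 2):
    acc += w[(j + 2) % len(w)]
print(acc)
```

vgqvgq

j=0: add w[2]='v' → 'v'
j=2: add w[4]='g' → 'vg'
j=4: add w[0]='q' → 'vgq'
j=6: add w[2]='v' → 'vgqv'
j=8: add w[4]='g' → 'vgqvg'
j=10: add w[0]='q' → 'vgqvgq'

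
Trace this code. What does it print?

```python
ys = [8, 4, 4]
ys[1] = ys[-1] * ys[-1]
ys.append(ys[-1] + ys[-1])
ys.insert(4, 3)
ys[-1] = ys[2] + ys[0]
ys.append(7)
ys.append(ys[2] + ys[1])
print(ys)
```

[8, 16, 4, 8, 12, 7, 20]

ys[1] = ys[-1]*ys[-1] = 4*4 = 16 → [8, 16, 4]
append ys[-1]+ys[-1] = 4+4 = 8 → [8, 16, 4, 8]
insert 3 at 4 → [8, 16, 4, 8, 3]
ys[-1] = ys[2]+ys[0] = 4+8 = 12 → [8, 16, 4, 8, 12]
append 7 → [8, 16, 4, 8, 12, 7]
append ys[2]+ys[1] = 4+16 = 20 → [8, 16, 4, 8, 12, 7, 20]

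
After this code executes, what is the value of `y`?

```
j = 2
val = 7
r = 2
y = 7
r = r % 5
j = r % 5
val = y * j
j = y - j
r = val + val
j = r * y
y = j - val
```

r = 2%5 = 2
j = 2%5 = 2
val = 7*2 = 14
j = 7-2 = 5
r = 14+14 = 28
j = 28*7 = 196
y = 196-14 = 182

182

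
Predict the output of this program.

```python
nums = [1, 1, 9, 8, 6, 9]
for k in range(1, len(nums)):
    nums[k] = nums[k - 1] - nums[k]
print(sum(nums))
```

k=1: nums[1] = 1-1 = 0 → [1, 0, 9, 8, 6, 9]
k=2: nums[2] = 0-9 = -9 → [1, 0, -9, 8, 6, 9]
k=3: nums[3] = (-9)-8 = -17 → [1, 0, -9, -17, 6, 9]
k=4: nums[4] = (-17)-6 = -23 → [1, 0, -9, -17, -23, 9]
k=5: nums[5] = (-23)-9 = -32 → [1, 0, -9, -17, -23, -32]
sum = -80

-80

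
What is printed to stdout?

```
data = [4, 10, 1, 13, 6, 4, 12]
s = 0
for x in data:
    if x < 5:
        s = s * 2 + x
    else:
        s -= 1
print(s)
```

13

x=4: <5, s = 0*2+4 = 4
x=10: not <5, s = 4-1 = 3
x=1: <5, s = 3*2+1 = 7
x=13: not <5, s = 7-1 = 6
x=6: not <5, s = 6-1 = 5
x=4: <5, s = 5*2+4 = 14
x=12: not <5, s = 14-1 = 13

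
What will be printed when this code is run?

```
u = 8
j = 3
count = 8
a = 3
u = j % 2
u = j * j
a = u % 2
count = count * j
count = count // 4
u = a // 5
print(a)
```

1

u = 3%2 = 1
u = 3*3 = 9
a = 9%2 = 1
count = 8*3 = 24
count = 24//4 = 6
u = 1//5 = 0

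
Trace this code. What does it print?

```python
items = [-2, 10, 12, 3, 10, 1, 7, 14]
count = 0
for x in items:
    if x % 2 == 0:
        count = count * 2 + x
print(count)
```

130

x=-2: even, count = 0*2+(-2) = -2
x=10: even, count = (-2)*2+10 = 6
x=12: even, count = 6*2+12 = 24
x=3: not even
x=10: even, count = 24*2+10 = 58
x=1: not even
x=7: not even
x=14: even, count = 58*2+14 = 130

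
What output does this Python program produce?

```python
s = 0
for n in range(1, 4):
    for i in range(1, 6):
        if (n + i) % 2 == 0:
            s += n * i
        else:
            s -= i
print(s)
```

27

n=1,i=1: even sum, s = 0+1 = 1
n=1,i=2: odd sum, s = 1-2 = -1
n=1,i=3: even sum, s = (-1)+3 = 2
n=1,i=4: odd sum, s = 2-4 = -2
n=1,i=5: even sum, s = (-2)+5 = 3
n=2,i=1: odd sum, s = 3-1 = 2
n=2,i=2: even sum, s = 2+4 = 6
n=2,i=3: odd sum, s = 6-3 = 3
n=2,i=4: even sum, s = 3+8 = 11
n=2,i=5: odd sum, s = 11-5 = 6
n=3,i=1: even sum, s = 6+3 = 9
n=3,i=2: odd sum, s = 9-2 = 7
n=3,i=3: even sum, s = 7+9 = 16
n=3,i=4: odd sum, s = 16-4 = 12
n=3,i=5: even sum, s = 12+15 = 27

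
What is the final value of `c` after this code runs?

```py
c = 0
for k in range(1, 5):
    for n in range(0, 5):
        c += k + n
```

90

k=1,n=0: c = 0+1 = 1
k=1,n=1: c = 1+2 = 3
k=1,n=2: c = 3+3 = 6
k=1,n=3: c = 6+4 = 10
k=1,n=4: c = 10+5 = 15
k=2,n=0: c = 15+2 = 17
k=2,n=1: c = 17+3 = 20
k=2,n=2: c = 20+4 = 24
k=2,n=3: c = 24+5 = 29
k=2,n=4: c = 29+6 = 35
k=3,n=0: c = 35+3 = 38
k=3,n=1: c = 38+4 = 42
k=3,n=2: c = 42+5 = 47
k=3,n=3: c = 47+6 = 53
k=3,n=4: c = 53+7 = 60
k=4,n=0: c = 60+4 = 64
k=4,n=1: c = 64+5 = 69
k=4,n=2: c = 69+6 = 75
k=4,n=3: c = 75+7 = 82
k=4,n=4: c = 82+8 = 90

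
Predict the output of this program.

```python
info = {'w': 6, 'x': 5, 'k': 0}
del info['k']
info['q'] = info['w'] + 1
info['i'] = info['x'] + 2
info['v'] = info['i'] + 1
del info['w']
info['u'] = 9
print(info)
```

del 'k' → {'w': 6, 'x': 5}
info['q'] = info['w']+1 = 7 → {'w': 6, 'x': 5, 'q': 7}
info['i'] = info['x']+2 = 7 → {'w': 6, 'x': 5, 'q': 7, 'i': 7}
info['v'] = info['i']+1 = 8 → {'w': 6, 'x': 5, 'q': 7, 'i': 7, 'v': 8}
del 'w' → {'x': 5, 'q': 7, 'i': 7, 'v': 8}
info['u'] = 9 → {'x': 5, 'q': 7, 'i': 7, 'v': 8, 'u': 9}

{'x': 5, 'q': 7, 'i': 7, 'v': 8, 'u': 9}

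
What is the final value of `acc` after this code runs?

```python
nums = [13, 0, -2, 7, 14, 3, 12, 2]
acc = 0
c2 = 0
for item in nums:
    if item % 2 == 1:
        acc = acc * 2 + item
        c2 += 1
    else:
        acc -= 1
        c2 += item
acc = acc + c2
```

item=13: odd, acc = 0*2+13 = 13; c2=1
item=0: not odd, acc = 13-1 = 12; c2=1
item=-2: not odd, acc = 12-1 = 11; c2=-1
item=7: odd, acc = 11*2+7 = 29; c2=0
item=14: not odd, acc = 29-1 = 28; c2=14
item=3: odd, acc = 28*2+3 = 59; c2=15
item=12: not odd, acc = 59-1 = 58; c2=27
item=2: not odd, acc = 58-1 = 57; c2=29
acc+c2 = 57+29 = 86

86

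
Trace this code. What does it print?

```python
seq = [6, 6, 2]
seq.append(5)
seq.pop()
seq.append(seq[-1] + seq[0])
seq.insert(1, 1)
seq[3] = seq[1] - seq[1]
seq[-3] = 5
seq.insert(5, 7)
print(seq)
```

[6, 1, 5, 0, 8, 7]

append 5 → [6, 6, 2, 5]
pop() removes 5 → [6, 6, 2]
append seq[-1]+seq[0] = 2+6 = 8 → [6, 6, 2, 8]
insert 1 at 1 → [6, 1, 6, 2, 8]
seq[3] = seq[1]-seq[1] = 1-1 = 0 → [6, 1, 6, 0, 8]
seq[-3] = 5 → [6, 1, 5, 0, 8]
insert 7 at 5 → [6, 1, 5, 0, 8, 7]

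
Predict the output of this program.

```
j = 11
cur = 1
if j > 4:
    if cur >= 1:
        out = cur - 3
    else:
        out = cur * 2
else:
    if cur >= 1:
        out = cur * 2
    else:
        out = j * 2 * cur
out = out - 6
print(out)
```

j=11, cur=1
j > 4 is True; cur >= 1 is True
→ out = cur - 3 = -2
out = (-2)-6 = -8

-8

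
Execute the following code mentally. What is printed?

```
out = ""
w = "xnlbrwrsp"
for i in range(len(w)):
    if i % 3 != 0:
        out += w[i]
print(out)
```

nlrwsp

i=0: skip
i=1: add 'n' → 'n'
i=2: add 'l' → 'nl'
i=3: skip
i=4: add 'r' → 'nlr'
i=5: add 'w' → 'nlrw'
i=6: skip
i=7: add 's' → 'nlrws'
i=8: add 'p' → 'nlrwsp'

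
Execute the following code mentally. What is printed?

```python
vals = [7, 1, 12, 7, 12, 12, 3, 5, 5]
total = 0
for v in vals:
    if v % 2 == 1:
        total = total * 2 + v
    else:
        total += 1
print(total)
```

355

v=7: odd, total = 0*2+7 = 7
v=1: odd, total = 7*2+1 = 15
v=12: not odd, total = 15+1 = 16
v=7: odd, total = 16*2+7 = 39
v=12: not odd, total = 39+1 = 40
v=12: not odd, total = 40+1 = 41
v=3: odd, total = 41*2+3 = 85
v=5: odd, total = 85*2+5 = 175
v=5: odd, total = 175*2+5 = 355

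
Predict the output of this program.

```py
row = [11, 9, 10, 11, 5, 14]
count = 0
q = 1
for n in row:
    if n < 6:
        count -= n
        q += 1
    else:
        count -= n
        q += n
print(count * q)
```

n=11: not <6, count = 0-11 = -11; q=12
n=9: not <6, count = (-11)-9 = -20; q=21
n=10: not <6, count = (-20)-10 = -30; q=31
n=11: not <6, count = (-30)-11 = -41; q=42
n=5: <6, count = (-41)-5 = -46; q=43
n=14: not <6, count = (-46)-14 = -60; q=57
count*q = (-60)*57 = -3420

-3420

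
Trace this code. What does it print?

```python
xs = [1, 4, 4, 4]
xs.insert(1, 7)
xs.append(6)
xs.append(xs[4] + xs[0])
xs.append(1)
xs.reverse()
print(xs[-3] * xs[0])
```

4

insert 7 at 1 → [1, 7, 4, 4, 4]
append 6 → [1, 7, 4, 4, 4, 6]
append xs[4]+xs[0] = 4+1 = 5 → [1, 7, 4, 4, 4, 6, 5]
append 1 → [1, 7, 4, 4, 4, 6, 5, 1]
reverse → [1, 5, 6, 4, 4, 4, 7, 1]
xs[-3]*xs[0] = 4*1 = 4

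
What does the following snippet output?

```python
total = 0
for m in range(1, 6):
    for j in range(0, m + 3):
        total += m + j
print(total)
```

m=1,j=0: total = 0+1 = 1
m=1,j=1: total = 1+2 = 3
m=1,j=2: total = 3+3 = 6
m=1,j=3: total = 6+4 = 10
m=2,j=0: total = 10+2 = 12
m=2,j=1: total = 12+3 = 15
m=2,j=2: total = 15+4 = 19
m=2,j=3: total = 19+5 = 24
m=2,j=4: total = 24+6 = 30
m=3,j=0: total = 30+3 = 33
m=3,j=1: total = 33+4 = 37
m=3,j=2: total = 37+5 = 42
m=3,j=3: total = 42+6 = 48
m=3,j=4: total = 48+7 = 55
m=3,j=5: total = 55+8 = 63
m=4,j=0: total = 63+4 = 67
m=4,j=1: total = 67+5 = 72
m=4,j=2: total = 72+6 = 78
m=4,j=3: total = 78+7 = 85
m=4,j=4: total = 85+8 = 93
m=4,j=5: total = 93+9 = 102
m=4,j=6: total = 102+10 = 112
m=5,j=0: total = 112+5 = 117
m=5,j=1: total = 117+6 = 123
m=5,j=2: total = 123+7 = 130
m=5,j=3: total = 130+8 = 138
m=5,j=4: total = 138+9 = 147
m=5,j=5: total = 147+10 = 157
m=5,j=6: total = 157+11 = 168
m=5,j=7: total = 168+12 = 180

180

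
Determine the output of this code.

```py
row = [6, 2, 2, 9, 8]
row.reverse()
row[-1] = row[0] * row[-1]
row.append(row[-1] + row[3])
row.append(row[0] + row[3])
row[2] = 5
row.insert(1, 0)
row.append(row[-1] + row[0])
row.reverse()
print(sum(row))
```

150

reverse → [8, 9, 2, 2, 6]
row[-1] = row[0]*row[-1] = 8*6 = 48 → [8, 9, 2, 2, 48]
append row[-1]+row[3] = 48+2 = 50 → [8, 9, 2, 2, 48, 50]
append row[0]+row[3] = 8+2 = 10 → [8, 9, 2, 2, 48, 50, 10]
row[2] = 5 → [8, 9, 5, 2, 48, 50, 10]
insert 0 at 1 → [8, 0, 9, 5, 2, 48, 50, 10]
append row[-1]+row[0] = 10+8 = 18 → [8, 0, 9, 5, 2, 48, 50, 10, 18]
reverse → [18, 10, 50, 48, 2, 5, 9, 0, 8]
sum = 150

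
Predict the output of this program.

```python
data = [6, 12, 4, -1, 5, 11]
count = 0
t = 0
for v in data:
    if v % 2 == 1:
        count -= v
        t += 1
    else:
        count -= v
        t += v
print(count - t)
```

v=6: not odd, count = 0-6 = -6; t=6
v=12: not odd, count = (-6)-12 = -18; t=18
v=4: not odd, count = (-18)-4 = -22; t=22
v=-1: odd, count = (-22)-(-1) = -21; t=23
v=5: odd, count = (-21)-5 = -26; t=24
v=11: odd, count = (-26)-11 = -37; t=25
count-t = (-37)-25 = -62

-62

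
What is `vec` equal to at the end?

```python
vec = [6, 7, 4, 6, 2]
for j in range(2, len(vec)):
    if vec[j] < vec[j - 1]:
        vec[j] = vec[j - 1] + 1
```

j=2: 4<7, vec[2] = 7+1 = 8 → [6, 7, 8, 6, 2]
j=3: 6<8, vec[3] = 8+1 = 9 → [6, 7, 8, 9, 2]
j=4: 2<9, vec[4] = 9+1 = 10 → [6, 7, 8, 9, 10]

[6, 7, 8, 9, 10]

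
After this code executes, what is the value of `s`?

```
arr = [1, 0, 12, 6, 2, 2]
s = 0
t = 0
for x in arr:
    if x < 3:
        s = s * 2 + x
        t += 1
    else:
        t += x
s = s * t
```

308

x=1: <3, s = 0*2+1 = 1; t=1
x=0: <3, s = 1*2+0 = 2; t=2
x=12: not <3; t=14
x=6: not <3; t=20
x=2: <3, s = 2*2+2 = 6; t=21
x=2: <3, s = 6*2+2 = 14; t=22
s*t = 14*22 = 308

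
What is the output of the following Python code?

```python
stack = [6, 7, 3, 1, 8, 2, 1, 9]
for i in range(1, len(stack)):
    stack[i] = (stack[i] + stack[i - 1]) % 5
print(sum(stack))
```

19

i=1: stack[1] = (7+6)%5 = 3 → [6, 3, 3, 1, 8, 2, 1, 9]
i=2: stack[2] = (3+3)%5 = 1 → [6, 3, 1, 1, 8, 2, 1, 9]
i=3: stack[3] = (1+1)%5 = 2 → [6, 3, 1, 2, 8, 2, 1, 9]
i=4: stack[4] = (8+2)%5 = 0 → [6, 3, 1, 2, 0, 2, 1, 9]
i=5: stack[5] = (2+0)%5 = 2 → [6, 3, 1, 2, 0, 2, 1, 9]
i=6: stack[6] = (1+2)%5 = 3 → [6, 3, 1, 2, 0, 2, 3, 9]
i=7: stack[7] = (9+3)%5 = 2 → [6, 3, 1, 2, 0, 2, 3, 2]
sum = 19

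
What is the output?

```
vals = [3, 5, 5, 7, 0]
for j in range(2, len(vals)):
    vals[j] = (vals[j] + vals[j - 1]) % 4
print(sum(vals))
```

j=2: vals[2] = (5+5)%4 = 2 → [3, 5, 2, 7, 0]
j=3: vals[3] = (7+2)%4 = 1 → [3, 5, 2, 1, 0]
j=4: vals[4] = (0+1)%4 = 1 → [3, 5, 2, 1, 1]
sum = 12

12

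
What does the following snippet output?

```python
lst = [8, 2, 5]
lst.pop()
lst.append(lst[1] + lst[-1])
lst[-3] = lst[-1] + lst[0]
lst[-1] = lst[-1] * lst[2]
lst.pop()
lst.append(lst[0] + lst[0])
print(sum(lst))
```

38

pop() removes 5 → [8, 2]
append lst[1]+lst[-1] = 2+2 = 4 → [8, 2, 4]
lst[-3] = lst[-1]+lst[0] = 4+8 = 12 → [12, 2, 4]
lst[-1] = lst[-1]*lst[2] = 4*4 = 16 → [12, 2, 16]
pop() removes 16 → [12, 2]
append lst[0]+lst[0] = 12+12 = 24 → [12, 2, 24]
sum = 38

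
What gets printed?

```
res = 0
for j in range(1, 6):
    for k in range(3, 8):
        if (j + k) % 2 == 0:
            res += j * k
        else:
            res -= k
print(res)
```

j=1,k=3: even sum, res = 0+3 = 3
j=1,k=4: odd sum, res = 3-4 = -1
j=1,k=5: even sum, res = (-1)+5 = 4
j=1,k=6: odd sum, res = 4-6 = -2
j=1,k=7: even sum, res = (-2)+7 = 5
j=2,k=3: odd sum, res = 5-3 = 2
j=2,k=4: even sum, res = 2+8 = 10
j=2,k=5: odd sum, res = 10-5 = 5
j=2,k=6: even sum, res = 5+12 = 17
j=2,k=7: odd sum, res = 17-7 = 10
j=3,k=3: even sum, res = 10+9 = 19
j=3,k=4: odd sum, res = 19-4 = 15
j=3,k=5: even sum, res = 15+15 = 30
j=3,k=6: odd sum, res = 30-6 = 24
j=3,k=7: even sum, res = 24+21 = 45
j=4,k=3: odd sum, res = 45-3 = 42
j=4,k=4: even sum, res = 42+16 = 58
j=4,k=5: odd sum, res = 58-5 = 53
j=4,k=6: even sum, res = 53+24 = 77
j=4,k=7: odd sum, res = 77-7 = 70
j=5,k=3: even sum, res = 70+15 = 85
j=5,k=4: odd sum, res = 85-4 = 81
j=5,k=5: even sum, res = 81+25 = 106
j=5,k=6: odd sum, res = 106-6 = 100
j=5,k=7: even sum, res = 100+35 = 135

135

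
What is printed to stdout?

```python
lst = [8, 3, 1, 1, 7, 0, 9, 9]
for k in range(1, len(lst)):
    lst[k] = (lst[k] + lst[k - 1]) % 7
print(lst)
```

k=1: lst[1] = (3+8)%7 = 4 → [8, 4, 1, 1, 7, 0, 9, 9]
k=2: lst[2] = (1+4)%7 = 5 → [8, 4, 5, 1, 7, 0, 9, 9]
k=3: lst[3] = (1+5)%7 = 6 → [8, 4, 5, 6, 7, 0, 9, 9]
k=4: lst[4] = (7+6)%7 = 6 → [8, 4, 5, 6, 6, 0, 9, 9]
k=5: lst[5] = (0+6)%7 = 6 → [8, 4, 5, 6, 6, 6, 9, 9]
k=6: lst[6] = (9+6)%7 = 1 → [8, 4, 5, 6, 6, 6, 1, 9]
k=7: lst[7] = (9+1)%7 = 3 → [8, 4, 5, 6, 6, 6, 1, 3]

[8, 4, 5, 6, 6, 6, 1, 3]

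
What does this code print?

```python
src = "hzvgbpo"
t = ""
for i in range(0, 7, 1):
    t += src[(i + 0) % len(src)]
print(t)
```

i=0: add src[0]='h' → 'h'
i=1: add src[1]='z' → 'hz'
i=2: add src[2]='v' → 'hzv'
i=3: add src[3]='g' → 'hzvg'
i=4: add src[4]='b' → 'hzvgb'
i=5: add src[5]='p' → 'hzvgbp'
i=6: add src[6]='o' → 'hzvgbpo'

hzvgbpo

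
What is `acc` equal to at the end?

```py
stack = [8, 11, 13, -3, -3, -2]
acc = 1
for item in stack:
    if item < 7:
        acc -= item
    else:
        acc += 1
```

12

item=8: not <7, acc = 1+1 = 2
item=11: not <7, acc = 2+1 = 3
item=13: not <7, acc = 3+1 = 4
item=-3: <7, acc = 4-(-3) = 7
item=-3: <7, acc = 7-(-3) = 10
item=-2: <7, acc = 10-(-2) = 12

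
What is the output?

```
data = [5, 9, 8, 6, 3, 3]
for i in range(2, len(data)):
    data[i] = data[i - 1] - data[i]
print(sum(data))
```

-9

i=2: data[2] = 9-8 = 1 → [5, 9, 1, 6, 3, 3]
i=3: data[3] = 1-6 = -5 → [5, 9, 1, -5, 3, 3]
i=4: data[4] = (-5)-3 = -8 → [5, 9, 1, -5, -8, 3]
i=5: data[5] = (-8)-3 = -11 → [5, 9, 1, -5, -8, -11]
sum = -9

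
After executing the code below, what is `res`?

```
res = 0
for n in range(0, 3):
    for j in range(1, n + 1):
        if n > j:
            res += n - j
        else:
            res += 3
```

n=1,j=1: not 1>1, res = 0+3 = 3
n=2,j=1: 2>1, res = 3+1 = 4
n=2,j=2: not 2>2, res = 4+3 = 7

7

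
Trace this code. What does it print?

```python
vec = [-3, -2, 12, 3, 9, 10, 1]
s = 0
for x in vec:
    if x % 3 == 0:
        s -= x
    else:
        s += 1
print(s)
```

-18

x=-3: %3==0, s = 0-(-3) = 3
x=-2: not %3==0, s = 3+1 = 4
x=12: %3==0, s = 4-12 = -8
x=3: %3==0, s = (-8)-3 = -11
x=9: %3==0, s = (-11)-9 = -20
x=10: not %3==0, s = (-20)+1 = -19
x=1: not %3==0, s = (-19)+1 = -18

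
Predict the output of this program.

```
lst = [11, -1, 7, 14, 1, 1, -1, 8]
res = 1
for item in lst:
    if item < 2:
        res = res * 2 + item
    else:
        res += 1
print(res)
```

46

item=11: not <2, res = 1+1 = 2
item=-1: <2, res = 2*2+(-1) = 3
item=7: not <2, res = 3+1 = 4
item=14: not <2, res = 4+1 = 5
item=1: <2, res = 5*2+1 = 11
item=1: <2, res = 11*2+1 = 23
item=-1: <2, res = 23*2+(-1) = 45
item=8: not <2, res = 45+1 = 46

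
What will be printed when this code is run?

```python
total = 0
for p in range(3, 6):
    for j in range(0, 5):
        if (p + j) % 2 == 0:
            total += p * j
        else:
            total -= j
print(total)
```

p=3,j=0: odd sum, total = 0-0 = 0
p=3,j=1: even sum, total = 0+3 = 3
p=3,j=2: odd sum, total = 3-2 = 1
p=3,j=3: even sum, total = 1+9 = 10
p=3,j=4: odd sum, total = 10-4 = 6
p=4,j=0: even sum, total = 6+0 = 6
p=4,j=1: odd sum, total = 6-1 = 5
p=4,j=2: even sum, total = 5+8 = 13
p=4,j=3: odd sum, total = 13-3 = 10
p=4,j=4: even sum, total = 10+16 = 26
p=5,j=0: odd sum, total = 26-0 = 26
p=5,j=1: even sum, total = 26+5 = 31
p=5,j=2: odd sum, total = 31-2 = 29
p=5,j=3: even sum, total = 29+15 = 44
p=5,j=4: odd sum, total = 44-4 = 40

40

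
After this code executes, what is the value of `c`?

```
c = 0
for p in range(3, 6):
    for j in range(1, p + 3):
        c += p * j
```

269

p=3,j=1: c = 0+3 = 3
p=3,j=2: c = 3+6 = 9
p=3,j=3: c = 9+9 = 18
p=3,j=4: c = 18+12 = 30
p=3,j=5: c = 30+15 = 45
p=4,j=1: c = 45+4 = 49
p=4,j=2: c = 49+8 = 57
p=4,j=3: c = 57+12 = 69
p=4,j=4: c = 69+16 = 85
p=4,j=5: c = 85+20 = 105
p=4,j=6: c = 105+24 = 129
p=5,j=1: c = 129+5 = 134
p=5,j=2: c = 134+10 = 144
p=5,j=3: c = 144+15 = 159
p=5,j=4: c = 159+20 = 179
p=5,j=5: c = 179+25 = 204
p=5,j=6: c = 204+30 = 234
p=5,j=7: c = 234+35 = 269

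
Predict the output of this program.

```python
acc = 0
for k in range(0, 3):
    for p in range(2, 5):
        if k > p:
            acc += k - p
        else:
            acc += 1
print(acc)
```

k=0,p=2: not 0>2, acc = 0+1 = 1
k=0,p=3: not 0>3, acc = 1+1 = 2
k=0,p=4: not 0>4, acc = 2+1 = 3
k=1,p=2: not 1>2, acc = 3+1 = 4
k=1,p=3: not 1>3, acc = 4+1 = 5
k=1,p=4: not 1>4, acc = 5+1 = 6
k=2,p=2: not 2>2, acc = 6+1 = 7
k=2,p=3: not 2>3, acc = 7+1 = 8
k=2,p=4: not 2>4, acc = 8+1 = 9

9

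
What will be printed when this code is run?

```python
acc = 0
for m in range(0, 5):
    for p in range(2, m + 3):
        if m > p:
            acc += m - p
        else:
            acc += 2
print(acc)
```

28

m=0,p=2: not 0>2, acc = 0+2 = 2
m=1,p=2: not 1>2, acc = 2+2 = 4
m=1,p=3: not 1>3, acc = 4+2 = 6
m=2,p=2: not 2>2, acc = 6+2 = 8
m=2,p=3: not 2>3, acc = 8+2 = 10
m=2,p=4: not 2>4, acc = 10+2 = 12
m=3,p=2: 3>2, acc = 12+1 = 13
m=3,p=3: not 3>3, acc = 13+2 = 15
m=3,p=4: not 3>4, acc = 15+2 = 17
m=3,p=5: not 3>5, acc = 17+2 = 19
m=4,p=2: 4>2, acc = 19+2 = 21
m=4,p=3: 4>3, acc = 21+1 = 22
m=4,p=4: not 4>4, acc = 22+2 = 24
m=4,p=5: not 4>5, acc = 24+2 = 26
m=4,p=6: not 4>6, acc = 26+2 = 28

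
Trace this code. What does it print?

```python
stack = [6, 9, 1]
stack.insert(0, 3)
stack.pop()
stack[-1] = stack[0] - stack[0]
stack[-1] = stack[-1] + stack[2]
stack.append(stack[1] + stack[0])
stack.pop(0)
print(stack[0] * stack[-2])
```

0

insert 3 at 0 → [3, 6, 9, 1]
pop() removes 1 → [3, 6, 9]
stack[-1] = stack[0]-stack[0] = 3-3 = 0 → [3, 6, 0]
stack[-1] = stack[-1]+stack[2] = 0+0 = 0 → [3, 6, 0]
append stack[1]+stack[0] = 6+3 = 9 → [3, 6, 0, 9]
pop(0) removes 3 → [6, 0, 9]
stack[0]*stack[-2] = 6*0 = 0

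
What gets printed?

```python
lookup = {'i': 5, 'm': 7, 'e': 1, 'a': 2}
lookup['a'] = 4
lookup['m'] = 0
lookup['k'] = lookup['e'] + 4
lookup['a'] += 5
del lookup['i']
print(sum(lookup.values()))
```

15

lookup['a'] = 4 → {'i': 5, 'm': 7, 'e': 1, 'a': 4}
lookup['m'] = 0 → {'i': 5, 'm': 0, 'e': 1, 'a': 4}
lookup['k'] = lookup['e']+4 = 5 → {'i': 5, 'm': 0, 'e': 1, 'a': 4, 'k': 5}
lookup['a'] = 4+5 = 9 → {'i': 5, 'm': 0, 'e': 1, 'a': 9, 'k': 5}
del 'i' → {'m': 0, 'e': 1, 'a': 9, 'k': 5}
sum of values = 15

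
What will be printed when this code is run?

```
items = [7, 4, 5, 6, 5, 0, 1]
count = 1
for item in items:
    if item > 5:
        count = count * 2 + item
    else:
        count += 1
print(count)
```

item=7: >5, count = 1*2+7 = 9
item=4: not >5, count = 9+1 = 10
item=5: not >5, count = 10+1 = 11
item=6: >5, count = 11*2+6 = 28
item=5: not >5, count = 28+1 = 29
item=0: not >5, count = 29+1 = 30
item=1: not >5, count = 30+1 = 31

31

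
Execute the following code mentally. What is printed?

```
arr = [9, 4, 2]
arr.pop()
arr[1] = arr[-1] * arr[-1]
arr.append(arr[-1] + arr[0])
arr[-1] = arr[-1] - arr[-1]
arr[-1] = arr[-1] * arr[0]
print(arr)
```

pop() removes 2 → [9, 4]
arr[1] = arr[-1]*arr[-1] = 4*4 = 16 → [9, 16]
append arr[-1]+arr[0] = 16+9 = 25 → [9, 16, 25]
arr[-1] = arr[-1]-arr[-1] = 25-25 = 0 → [9, 16, 0]
arr[-1] = arr[-1]*arr[0] = 0*9 = 0 → [9, 16, 0]

[9, 16, 0]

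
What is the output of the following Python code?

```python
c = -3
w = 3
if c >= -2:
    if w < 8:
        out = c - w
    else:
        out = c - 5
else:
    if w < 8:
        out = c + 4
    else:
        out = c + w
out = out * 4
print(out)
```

4

c=-3, w=3
c >= -2 is False; w < 8 is True
→ out = c + 4 = 1
out = 1*4 = 4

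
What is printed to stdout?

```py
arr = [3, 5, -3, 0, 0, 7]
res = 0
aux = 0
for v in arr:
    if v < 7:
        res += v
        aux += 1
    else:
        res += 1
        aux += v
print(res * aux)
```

72

v=3: <7, res = 0+3 = 3; aux=1
v=5: <7, res = 3+5 = 8; aux=2
v=-3: <7, res = 8+(-3) = 5; aux=3
v=0: <7, res = 5+0 = 5; aux=4
v=0: <7, res = 5+0 = 5; aux=5
v=7: not <7, res = 5+1 = 6; aux=12
res*aux = 6*12 = 72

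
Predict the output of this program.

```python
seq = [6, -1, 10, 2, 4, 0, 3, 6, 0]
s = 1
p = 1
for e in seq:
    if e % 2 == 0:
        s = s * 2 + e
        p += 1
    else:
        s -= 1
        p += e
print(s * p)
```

8400

e=6: even, s = 1*2+6 = 8; p=2
e=-1: not even, s = 8-1 = 7; p=1
e=10: even, s = 7*2+10 = 24; p=2
e=2: even, s = 24*2+2 = 50; p=3
e=4: even, s = 50*2+4 = 104; p=4
e=0: even, s = 104*2+0 = 208; p=5
e=3: not even, s = 208-1 = 207; p=8
e=6: even, s = 207*2+6 = 420; p=9
e=0: even, s = 420*2+0 = 840; p=10
s*p = 840*10 = 8400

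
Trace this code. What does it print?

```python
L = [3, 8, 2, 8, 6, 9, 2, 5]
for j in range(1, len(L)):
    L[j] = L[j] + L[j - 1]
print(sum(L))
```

192

j=1: L[1] = 8+3 = 11 → [3, 11, 2, 8, 6, 9, 2, 5]
j=2: L[2] = 2+11 = 13 → [3, 11, 13, 8, 6, 9, 2, 5]
j=3: L[3] = 8+13 = 21 → [3, 11, 13, 21, 6, 9, 2, 5]
j=4: L[4] = 6+21 = 27 → [3, 11, 13, 21, 27, 9, 2, 5]
j=5: L[5] = 9+27 = 36 → [3, 11, 13, 21, 27, 36, 2, 5]
j=6: L[6] = 2+36 = 38 → [3, 11, 13, 21, 27, 36, 38, 5]
j=7: L[7] = 5+38 = 43 → [3, 11, 13, 21, 27, 36, 38, 43]
sum = 192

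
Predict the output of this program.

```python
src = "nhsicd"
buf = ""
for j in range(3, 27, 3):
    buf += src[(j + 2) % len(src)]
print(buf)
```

dsdsdsds

j=3: add src[5]='d' → 'd'
j=6: add src[2]='s' → 'ds'
j=9: add src[5]='d' → 'dsd'
j=12: add src[2]='s' → 'dsds'
j=15: add src[5]='d' → 'dsdsd'
j=18: add src[2]='s' → 'dsdsds'
j=21: add src[5]='d' → 'dsdsdsd'
j=24: add src[2]='s' → 'dsdsdsds'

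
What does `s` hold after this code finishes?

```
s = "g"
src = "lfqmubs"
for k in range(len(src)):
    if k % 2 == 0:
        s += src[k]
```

k=0: add 'l' → 'gl'
k=1: skip
k=2: add 'q' → 'glq'
k=3: skip
k=4: add 'u' → 'glqu'
k=5: skip
k=6: add 's' → 'glqus'

'glqus'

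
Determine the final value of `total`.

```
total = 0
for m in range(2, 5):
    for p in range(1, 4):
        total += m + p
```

45

m=2,p=1: total = 0+3 = 3
m=2,p=2: total = 3+4 = 7
m=2,p=3: total = 7+5 = 12
m=3,p=1: total = 12+4 = 16
m=3,p=2: total = 16+5 = 21
m=3,p=3: total = 21+6 = 27
m=4,p=1: total = 27+5 = 32
m=4,p=2: total = 32+6 = 38
m=4,p=3: total = 38+7 = 45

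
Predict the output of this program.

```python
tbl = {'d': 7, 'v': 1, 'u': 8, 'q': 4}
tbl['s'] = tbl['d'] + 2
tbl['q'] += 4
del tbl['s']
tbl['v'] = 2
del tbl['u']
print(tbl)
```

tbl['s'] = tbl['d']+2 = 9 → {'d': 7, 'v': 1, 'u': 8, 'q': 4, 's': 9}
tbl['q'] = 4+4 = 8 → {'d': 7, 'v': 1, 'u': 8, 'q': 8, 's': 9}
del 's' → {'d': 7, 'v': 1, 'u': 8, 'q': 8}
tbl['v'] = 2 → {'d': 7, 'v': 2, 'u': 8, 'q': 8}
del 'u' → {'d': 7, 'v': 2, 'q': 8}

{'d': 7, 'v': 2, 'q': 8}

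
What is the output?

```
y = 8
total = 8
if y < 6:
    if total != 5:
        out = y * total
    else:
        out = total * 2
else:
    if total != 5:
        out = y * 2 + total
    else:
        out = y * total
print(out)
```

24

y=8, total=8
y < 6 is False; total != 5 is True
→ out = y * 2 + total = 24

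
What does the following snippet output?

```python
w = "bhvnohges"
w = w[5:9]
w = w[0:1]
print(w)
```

h

slice [5:9] → 'hges'
slice [0:1] → 'h'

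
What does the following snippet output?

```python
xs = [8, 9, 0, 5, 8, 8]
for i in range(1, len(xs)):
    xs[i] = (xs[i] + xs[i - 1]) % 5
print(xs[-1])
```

i=1: xs[1] = (9+8)%5 = 2 → [8, 2, 0, 5, 8, 8]
i=2: xs[2] = (0+2)%5 = 2 → [8, 2, 2, 5, 8, 8]
i=3: xs[3] = (5+2)%5 = 2 → [8, 2, 2, 2, 8, 8]
i=4: xs[4] = (8+2)%5 = 0 → [8, 2, 2, 2, 0, 8]
i=5: xs[5] = (8+0)%5 = 3 → [8, 2, 2, 2, 0, 3]

3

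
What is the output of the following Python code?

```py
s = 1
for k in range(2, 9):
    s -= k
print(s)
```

k=2: s = 1-2 = -1
k=3: s = (-1)-3 = -4
k=4: s = (-4)-4 = -8
k=5: s = (-8)-5 = -13
k=6: s = (-13)-6 = -19
k=7: s = (-19)-7 = -26
k=8: s = (-26)-8 = -34

-34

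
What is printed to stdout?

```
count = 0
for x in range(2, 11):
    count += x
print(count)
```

54

x=2: count = 0+2 = 2
x=3: count = 2+3 = 5
x=4: count = 5+4 = 9
x=5: count = 9+5 = 14
x=6: count = 14+6 = 20
x=7: count = 20+7 = 27
x=8: count = 27+8 = 35
x=9: count = 35+9 = 44
x=10: count = 44+10 = 54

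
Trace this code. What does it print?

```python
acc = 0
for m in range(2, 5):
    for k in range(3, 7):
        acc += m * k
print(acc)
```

162

m=2,k=3: acc = 0+6 = 6
m=2,k=4: acc = 6+8 = 14
m=2,k=5: acc = 14+10 = 24
m=2,k=6: acc = 24+12 = 36
m=3,k=3: acc = 36+9 = 45
m=3,k=4: acc = 45+12 = 57
m=3,k=5: acc = 57+15 = 72
m=3,k=6: acc = 72+18 = 90
m=4,k=3: acc = 90+12 = 102
m=4,k=4: acc = 102+16 = 118
m=4,k=5: acc = 118+20 = 138
m=4,k=6: acc = 138+24 = 162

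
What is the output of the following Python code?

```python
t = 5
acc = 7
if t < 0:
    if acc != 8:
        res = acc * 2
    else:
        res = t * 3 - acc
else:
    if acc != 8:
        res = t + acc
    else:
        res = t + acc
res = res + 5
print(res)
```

t=5, acc=7
t < 0 is False; acc != 8 is True
→ res = t + acc = 12
res = 12+5 = 17

17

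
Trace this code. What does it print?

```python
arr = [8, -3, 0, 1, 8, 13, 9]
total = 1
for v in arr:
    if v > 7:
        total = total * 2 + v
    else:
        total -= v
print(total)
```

163

v=8: >7, total = 1*2+8 = 10
v=-3: not >7, total = 10-(-3) = 13
v=0: not >7, total = 13-0 = 13
v=1: not >7, total = 13-1 = 12
v=8: >7, total = 12*2+8 = 32
v=13: >7, total = 32*2+13 = 77
v=9: >7, total = 77*2+9 = 163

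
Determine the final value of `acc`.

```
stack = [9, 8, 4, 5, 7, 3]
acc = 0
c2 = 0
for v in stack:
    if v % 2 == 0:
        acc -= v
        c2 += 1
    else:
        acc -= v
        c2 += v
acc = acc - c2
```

-62

v=9: not even, acc = 0-9 = -9; c2=9
v=8: even, acc = (-9)-8 = -17; c2=10
v=4: even, acc = (-17)-4 = -21; c2=11
v=5: not even, acc = (-21)-5 = -26; c2=16
v=7: not even, acc = (-26)-7 = -33; c2=23
v=3: not even, acc = (-33)-3 = -36; c2=26
acc-c2 = (-36)-26 = -62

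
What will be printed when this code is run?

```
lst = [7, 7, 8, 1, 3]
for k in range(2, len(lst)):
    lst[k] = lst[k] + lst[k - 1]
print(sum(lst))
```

64

k=2: lst[2] = 8+7 = 15 → [7, 7, 15, 1, 3]
k=3: lst[3] = 1+15 = 16 → [7, 7, 15, 16, 3]
k=4: lst[4] = 3+16 = 19 → [7, 7, 15, 16, 19]
sum = 64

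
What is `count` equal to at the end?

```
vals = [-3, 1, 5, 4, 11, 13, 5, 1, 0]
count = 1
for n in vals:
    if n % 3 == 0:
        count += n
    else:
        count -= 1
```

n=-3: %3==0, count = 1+(-3) = -2
n=1: not %3==0, count = (-2)-1 = -3
n=5: not %3==0, count = (-3)-1 = -4
n=4: not %3==0, count = (-4)-1 = -5
n=11: not %3==0, count = (-5)-1 = -6
n=13: not %3==0, count = (-6)-1 = -7
n=5: not %3==0, count = (-7)-1 = -8
n=1: not %3==0, count = (-8)-1 = -9
n=0: %3==0, count = (-9)+0 = -9

-9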